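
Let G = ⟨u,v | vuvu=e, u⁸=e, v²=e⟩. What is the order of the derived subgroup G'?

G' = [G, G] is generated by all commutators. The generator-pair commutators are: [u, v] = u².
The subgroup they normally generate is {e, u², u⁴, u⁶}, of order 4.
Check: |G/G'| = 16/4 = 4 is the order of the abelianisation.

Answer: 4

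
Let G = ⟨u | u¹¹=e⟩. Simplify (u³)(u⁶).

Compute (u³) · (u⁶) by multiplying left to right and reducing via the relations at each step:
  (u³) · u⁶ = u⁹

Answer: u⁹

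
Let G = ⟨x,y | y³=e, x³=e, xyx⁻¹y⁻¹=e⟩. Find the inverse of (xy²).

The order of (xy²) is 3 (smallest k with (xy²)ᵏ = e), so (xy²)⁻¹ = (xy²)² = x²y.
Check: (xy²) · (x²y) → (xy²) · x² = y²;   (y²) · y = e, giving e as required.

Answer: x²y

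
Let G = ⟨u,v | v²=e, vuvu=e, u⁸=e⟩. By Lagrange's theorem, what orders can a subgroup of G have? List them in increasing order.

|G| = 16 = 2⁴. By Lagrange's theorem the order of any subgroup divides 16; the divisors of 16 are 1, 2, 4, 8, 16.

Answer: 1, 2, 4, 8, 16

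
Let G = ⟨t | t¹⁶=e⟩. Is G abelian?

G has a single generator, so G is cyclic and hence abelian.

Answer: Yes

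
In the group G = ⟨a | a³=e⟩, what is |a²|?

Compute successive powers until reaching e:
  (a²)¹ = a², (a²)² = a, (a²)³ = e.
The smallest positive k with (a²)ᵏ = e is 3.

Answer: 3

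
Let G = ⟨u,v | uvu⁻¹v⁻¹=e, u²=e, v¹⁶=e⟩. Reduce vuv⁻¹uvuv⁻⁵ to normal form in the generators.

Multiply left to right, reducing at each step:
  v · u = uv
  (uv) · v⁻¹ = u
  u · u = e
  e · v = v
  v · u = uv
  (uv) · v⁻⁵ = uv¹²

Answer: uv¹²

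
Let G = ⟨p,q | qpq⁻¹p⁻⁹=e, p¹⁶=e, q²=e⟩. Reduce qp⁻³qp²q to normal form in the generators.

Multiply left to right, reducing at each step:
  q · p⁻³ = p⁵q
  (p⁵q) · q = p⁵
  (p⁵) · p² = p⁷
  (p⁷) · q = p⁷q

Answer: p⁷q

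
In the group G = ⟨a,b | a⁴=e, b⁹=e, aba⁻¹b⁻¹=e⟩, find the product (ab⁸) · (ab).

Compute (ab⁸) · (ab) by multiplying left to right and reducing via the relations at each step:
  (ab⁸) · a = a²b⁸
  (a²b⁸) · b = a²

Answer: a²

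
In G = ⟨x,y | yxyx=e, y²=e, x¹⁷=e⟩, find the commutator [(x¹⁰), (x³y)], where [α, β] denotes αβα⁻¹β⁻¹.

[(x¹⁰), (x³y)] = (x¹⁰)·(x³y)·(x¹⁰)⁻¹·(x³y)⁻¹.
  (x¹⁰) · (x³y) = x¹³y
  (x¹³y) · (x⁷) = x⁶y
  (x⁶y) · (x³y) = x³

Answer: x³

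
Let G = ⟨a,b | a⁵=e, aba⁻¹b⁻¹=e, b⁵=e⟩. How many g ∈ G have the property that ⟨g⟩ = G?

⟨g⟩ = G would require ord(g) = |G| = 25, but the maximum element order in G is 5 < 25. So G is not cyclic and no single element generates it: the count is 0.

Answer: 0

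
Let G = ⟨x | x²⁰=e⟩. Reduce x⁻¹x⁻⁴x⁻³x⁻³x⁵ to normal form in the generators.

Multiply left to right, reducing at each step:
  (x¹⁹) · x⁻⁴ = x¹⁵
  (x¹⁵) · x⁻³ = x¹²
  (x¹²) · x⁻³ = x⁹
  (x⁹) · x⁵ = x¹⁴

Answer: x¹⁴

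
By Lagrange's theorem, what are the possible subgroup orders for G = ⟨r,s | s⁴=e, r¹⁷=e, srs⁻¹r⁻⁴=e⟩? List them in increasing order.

|G| = 68 = 2² · 17. By Lagrange's theorem the order of any subgroup divides 68; the divisors of 68 are 1, 2, 4, 17, 34, 68.

Answer: 1, 2, 4, 17, 34, 68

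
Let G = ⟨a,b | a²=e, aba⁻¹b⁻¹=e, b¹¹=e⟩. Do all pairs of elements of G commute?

Each pair of generators commutes: a·b = ab = b·a. Since the generators pairwise commute, every element of G commutes with every other, so G is abelian.

Answer: Yes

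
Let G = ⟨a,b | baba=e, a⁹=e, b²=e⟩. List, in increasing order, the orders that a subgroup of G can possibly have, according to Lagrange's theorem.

|G| = 18 = 2 · 3². By Lagrange's theorem the order of any subgroup divides 18; the divisors of 18 are 1, 2, 3, 6, 9, 18.

Answer: 1, 2, 3, 6, 9, 18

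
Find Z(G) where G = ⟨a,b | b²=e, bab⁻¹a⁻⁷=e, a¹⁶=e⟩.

An element z ∈ Z(G) iff z commutes with every generator.
For example a⁸ is central: (a⁸)·a = a⁹ = a·(a⁸); (a⁸)·b = a⁸b = b·(a⁸).
Whereas a ∉ Z(G) since a·b = ab ≠ a⁷b = b·a.
Checking each of the 32 elements this way gives Z(G) = {e, a⁸}, of order 2.

Answer: {e, a⁸}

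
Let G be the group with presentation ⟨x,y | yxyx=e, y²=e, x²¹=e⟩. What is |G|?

Enumerate words in the generators, reducing via the relations: the distinct elements are
  {e, x, y, xy, x², x³, x⁴, x⁵, x⁶, x⁷, x⁸, x⁹, x²y, x²⁰, x³y, x¹², x¹³, x¹¹, x¹⁰, x¹⁴, x¹⁵, x¹⁶, x¹⁷, x¹⁸, x¹⁹, x⁴y, x⁵y, x⁶y, x⁷y, x⁸y, x⁹y, x²⁰y, x¹²y, x¹³y, x¹¹y, x¹⁰y, x¹⁴y, x¹⁵y, x¹⁶y, x¹⁷y, x¹⁸y, x¹⁹y}.
No further products give new elements, so |G| = 42.

Answer: 42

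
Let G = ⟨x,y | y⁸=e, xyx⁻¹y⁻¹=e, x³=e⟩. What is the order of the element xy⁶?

Compute successive powers until reaching e:
  (xy⁶)¹ = xy⁶, (xy⁶)² = x²y⁴, (xy⁶)³ = y², (xy⁶)⁴ = x, (xy⁶)⁵ = x²y⁶, (xy⁶)⁶ = y⁴, (xy⁶)⁷ = xy², (xy⁶)⁸ = x², (xy⁶)⁹ = y⁶, (xy⁶)¹⁰ = xy⁴, (xy⁶)¹¹ = x²y², (xy⁶)¹² = e.
The smallest positive k with (xy⁶)ᵏ = e is 12.

Answer: 12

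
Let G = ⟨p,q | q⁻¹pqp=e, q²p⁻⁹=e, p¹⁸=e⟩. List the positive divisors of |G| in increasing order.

|G| = 36 = 2² · 3². By Lagrange's theorem the order of any subgroup divides 36; the divisors of 36 are 1, 2, 3, 4, 6, 9, 12, 18, 36.

Answer: 1, 2, 3, 4, 6, 9, 12, 18, 36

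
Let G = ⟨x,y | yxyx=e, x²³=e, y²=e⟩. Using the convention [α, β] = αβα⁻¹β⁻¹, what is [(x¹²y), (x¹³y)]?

[(x¹²y), (x¹³y)] = (x¹²y)·(x¹³y)·(x¹²y)⁻¹·(x¹³y)⁻¹.
  (x¹²y) · (x¹³y) = x²²
  (x²²) · (x¹²y) = x¹¹y
  (x¹¹y) · (x¹³y) = x²¹

Answer: x²¹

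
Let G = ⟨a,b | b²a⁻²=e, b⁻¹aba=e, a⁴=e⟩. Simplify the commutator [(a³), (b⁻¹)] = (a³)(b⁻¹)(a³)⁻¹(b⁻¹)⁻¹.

[(a³), (b⁻¹)] = (a³)·(b⁻¹)·(a³)⁻¹·(b⁻¹)⁻¹.
  (a³) · (b⁻¹) = ab
  (ab) · a = b
  b · b = a²

Answer: a²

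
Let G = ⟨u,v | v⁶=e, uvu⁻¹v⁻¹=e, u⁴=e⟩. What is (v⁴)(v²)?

Compute (v⁴) · (v²) by multiplying left to right and reducing via the relations at each step:
  (v⁴) · v² = e

Answer: e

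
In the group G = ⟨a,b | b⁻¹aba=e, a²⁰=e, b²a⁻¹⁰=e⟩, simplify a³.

Compute successive powers of a, reducing at each step:
  a²: a · a = a²
  a³: (a²) · a = a³

Answer: a³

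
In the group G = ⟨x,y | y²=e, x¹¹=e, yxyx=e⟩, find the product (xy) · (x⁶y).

Compute (xy) · (x⁶y) by multiplying left to right and reducing via the relations at each step:
  (xy) · x⁶ = x⁶y
  (x⁶y) · y = x⁶

Answer: x⁶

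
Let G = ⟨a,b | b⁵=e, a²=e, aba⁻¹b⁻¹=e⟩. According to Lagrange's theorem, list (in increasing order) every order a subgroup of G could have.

|G| = 10 = 2 · 5. By Lagrange's theorem the order of any subgroup divides 10; the divisors of 10 are 1, 2, 5, 10.

Answer: 1, 2, 5, 10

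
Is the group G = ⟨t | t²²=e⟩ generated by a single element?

|G| = 22. The element t has order 22 (its powers give 22 distinct elements), so ⟨t⟩ = G and G is cyclic.

Answer: Yes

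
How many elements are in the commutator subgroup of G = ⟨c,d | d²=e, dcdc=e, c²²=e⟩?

G' = [G, G] is generated by all commutators. The generator-pair commutators are: [c, d] = c².
The subgroup they normally generate is {e, c², c⁴, c⁶, c⁸, c¹⁰, c¹², c¹⁴, c¹⁶, c¹⁸, c²⁰}, of order 11.
Check: |G/G'| = 44/11 = 4 is the order of the abelianisation.

Answer: 11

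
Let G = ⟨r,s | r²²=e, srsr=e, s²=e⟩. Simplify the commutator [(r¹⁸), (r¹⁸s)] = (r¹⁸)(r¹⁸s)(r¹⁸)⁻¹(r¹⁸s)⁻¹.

[(r¹⁸), (r¹⁸s)] = (r¹⁸)·(r¹⁸s)·(r¹⁸)⁻¹·(r¹⁸s)⁻¹.
  (r¹⁸) · (r¹⁸s) = r¹⁴s
  (r¹⁴s) · (r⁴) = r¹⁰s
  (r¹⁰s) · (r¹⁸s) = r¹⁴

Answer: r¹⁴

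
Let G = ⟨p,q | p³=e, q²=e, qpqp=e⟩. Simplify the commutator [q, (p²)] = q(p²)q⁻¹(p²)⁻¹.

[q, (p²)] = q·(p²)·q⁻¹·(p²)⁻¹.
  q · (p²) = pq
  (pq) · q = p
  p · p = p²

Answer: p²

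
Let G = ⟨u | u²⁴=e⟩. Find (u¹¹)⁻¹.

The order of (u¹¹) is 24 (smallest k with (u¹¹)ᵏ = e), so (u¹¹)⁻¹ = (u¹¹)²³ = u¹³.
Check: (u¹¹) · (u¹³) → (u¹¹) · u¹³ = e, giving e as required.

Answer: u¹³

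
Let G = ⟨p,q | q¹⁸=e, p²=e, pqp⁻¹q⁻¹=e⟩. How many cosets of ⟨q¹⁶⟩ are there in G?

First find ord(q¹⁶) by computing successive powers:
  (q¹⁶)¹ = q¹⁶, (q¹⁶)² = q¹⁴, (q¹⁶)³ = q¹², (q¹⁶)⁴ = q¹⁰, (q¹⁶)⁵ = q⁸, (q¹⁶)⁶ = q⁶, (q¹⁶)⁷ = q⁴, (q¹⁶)⁸ = q², (q¹⁶)⁹ = e.
So |⟨q¹⁶⟩| = ord(q¹⁶) = 9. With |G| = 36, by Lagrange [G : ⟨q¹⁶⟩] = 36/9 = 4.

Answer: 4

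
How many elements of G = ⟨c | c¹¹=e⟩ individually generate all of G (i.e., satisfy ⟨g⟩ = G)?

G is cyclic of order 11. An element generates G iff its order is 11, and a cyclic group of order 11 has exactly φ(11) = 10 such elements.

Answer: 10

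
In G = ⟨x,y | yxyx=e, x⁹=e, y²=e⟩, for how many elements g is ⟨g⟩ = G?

⟨g⟩ = G would require ord(g) = |G| = 18, but the maximum element order in G is 9 < 18. So G is not cyclic and no single element generates it: the count is 0.

Answer: 0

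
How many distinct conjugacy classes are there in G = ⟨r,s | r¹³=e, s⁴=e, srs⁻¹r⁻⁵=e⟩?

The conjugacy classes (representative and size) are:
  [e] (size 1), [r] (size 4), [r²] (size 4), [r⁹] (size 4), [r¹²s] (size 13), [r⁴s²] (size 13), [r¹²s³] (size 13).
Class equation: 1 + 4 + 4 + 4 + 13 + 13 + 13 = 52 = |G|. So G has 7 conjugacy classes.

Answer: 7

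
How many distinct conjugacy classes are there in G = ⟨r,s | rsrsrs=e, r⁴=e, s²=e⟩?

The conjugacy classes (representative and size) are:
  [e] (size 1), [r³] (size 6), [r²sr²s] (size 3), [rsr³] (size 6), [sr³] (size 8).
Class equation: 1 + 6 + 3 + 6 + 8 = 24 = |G|. So G has 5 conjugacy classes.

Answer: 5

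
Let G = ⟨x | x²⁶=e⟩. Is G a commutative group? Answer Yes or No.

G has a single generator, so G is cyclic and hence abelian.

Answer: Yes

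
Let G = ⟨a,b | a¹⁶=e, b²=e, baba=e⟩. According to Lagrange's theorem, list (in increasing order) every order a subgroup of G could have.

|G| = 32 = 2⁵. By Lagrange's theorem the order of any subgroup divides 32; the divisors of 32 are 1, 2, 4, 8, 16, 32.

Answer: 1, 2, 4, 8, 16, 32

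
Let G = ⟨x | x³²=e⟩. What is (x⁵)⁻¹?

The order of (x⁵) is 32 (smallest k with (x⁵)ᵏ = e), so (x⁵)⁻¹ = (x⁵)³¹ = x²⁷.
Check: (x⁵) · (x²⁷) → (x⁵) · x²⁷ = e, giving e as required.

Answer: x²⁷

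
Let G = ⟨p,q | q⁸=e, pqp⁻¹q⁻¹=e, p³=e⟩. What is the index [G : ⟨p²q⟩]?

First find ord(p²q) by computing successive powers:
  (p²q)¹ = p²q, (p²q)² = pq², (p²q)³ = q³, (p²q)⁴ = p²q⁴, (p²q)⁵ = pq⁵, (p²q)⁶ = q⁶, (p²q)⁷ = p²q⁷, (p²q)⁸ = p, (p²q)⁹ = q, (p²q)¹⁰ = p²q², (p²q)¹¹ = pq³, (p²q)¹² = q⁴, (p²q)¹³ = p²q⁵, (p²q)¹⁴ = pq⁶, (p²q)¹⁵ = q⁷, (p²q)¹⁶ = p², (p²q)¹⁷ = pq, (p²q)¹⁸ = q², (p²q)¹⁹ = p²q³, (p²q)²⁰ = pq⁴, (p²q)²¹ = q⁵, (p²q)²² = p²q⁶, (p²q)²³ = pq⁷, (p²q)²⁴ = e.
So |⟨p²q⟩| = ord(p²q) = 24. With |G| = 24, by Lagrange [G : ⟨p²q⟩] = 24/24 = 1.

Answer: 1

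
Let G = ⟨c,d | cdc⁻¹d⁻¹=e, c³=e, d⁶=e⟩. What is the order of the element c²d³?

Compute successive powers until reaching e:
  (c²d³)¹ = c²d³, (c²d³)² = c, (c²d³)³ = d³, (c²d³)⁴ = c², (c²d³)⁵ = cd³, (c²d³)⁶ = e.
The smallest positive k with (c²d³)ᵏ = e is 6.

Answer: 6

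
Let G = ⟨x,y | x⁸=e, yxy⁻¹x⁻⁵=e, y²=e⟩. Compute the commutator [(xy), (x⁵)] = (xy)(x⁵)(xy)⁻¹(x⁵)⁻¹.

[(xy), (x⁵)] = (xy)·(x⁵)·(xy)⁻¹·(x⁵)⁻¹.
  (xy) · (x⁵) = x²y
  (x²y) · (x³y) = x
  x · (x³) = x⁴

Answer: x⁴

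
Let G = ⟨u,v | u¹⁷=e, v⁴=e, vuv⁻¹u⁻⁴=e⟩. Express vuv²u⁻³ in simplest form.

Multiply left to right, reducing at each step:
  v · u = u⁴v
  (u⁴v) · v² = u⁴v³
  (u⁴v³) · u⁻³ = u¹⁶v³

Answer: u¹⁶v³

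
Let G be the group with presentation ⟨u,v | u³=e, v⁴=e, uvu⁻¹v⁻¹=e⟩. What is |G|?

Enumerate words in the generators, reducing via the relations: the distinct elements are
  {e, u, v, uv, u², v², v³, uv², uv³, u²v, u²v², u²v³}.
No further products give new elements, so |G| = 12.

Answer: 12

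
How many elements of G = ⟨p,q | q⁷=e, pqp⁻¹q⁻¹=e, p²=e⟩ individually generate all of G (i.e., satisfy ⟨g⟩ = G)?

G is cyclic of order 14. An element generates G iff its order is 14, and a cyclic group of order 14 has exactly φ(14) = 6 such elements.

Answer: 6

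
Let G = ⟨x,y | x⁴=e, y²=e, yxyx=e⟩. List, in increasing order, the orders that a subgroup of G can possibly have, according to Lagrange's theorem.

|G| = 8 = 2³. By Lagrange's theorem the order of any subgroup divides 8; the divisors of 8 are 1, 2, 4, 8.

Answer: 1, 2, 4, 8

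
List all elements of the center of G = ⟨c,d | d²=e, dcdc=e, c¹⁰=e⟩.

An element z ∈ Z(G) iff z commutes with every generator.
For example c⁵ is central: (c⁵)·c = c⁶ = c·(c⁵); (c⁵)·d = c⁵d = d·(c⁵).
Whereas c ∉ Z(G) since c·d = cd ≠ c⁹d = d·c.
Checking each of the 20 elements this way gives Z(G) = {e, c⁵}, of order 2.

Answer: {e, c⁵}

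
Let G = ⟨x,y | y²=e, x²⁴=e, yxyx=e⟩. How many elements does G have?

Enumerate words in the generators, reducing via the relations: the distinct elements are
  {e, x, y, xy, x², x³, x⁴, x⁵, x⁶, x⁷, x⁸, x⁹, x²y, x²², x²³, x²¹, x²⁰, x³y, x¹², x¹³, x¹¹, x¹⁰, x¹⁴, x¹⁵, x¹⁶, x¹⁷, x¹⁸, x¹⁹, x⁴y, x⁵y, x⁶y, x⁷y, x⁸y, x⁹y, x²²y, x²³y, x²¹y, x²⁰y, x¹²y, x¹³y, x¹¹y, x¹⁰y, x¹⁴y, x¹⁵y, x¹⁶y, x¹⁷y, x¹⁸y, x¹⁹y}.
No further products give new elements, so |G| = 48.

Answer: 48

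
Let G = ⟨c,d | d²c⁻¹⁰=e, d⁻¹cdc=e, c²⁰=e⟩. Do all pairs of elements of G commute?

c·d = cd but d·c = c⁹d⁻¹, so c·d ≠ d·c and G is not abelian.

Answer: No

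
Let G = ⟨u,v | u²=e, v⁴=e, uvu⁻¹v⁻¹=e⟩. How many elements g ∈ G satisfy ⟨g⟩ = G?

⟨g⟩ = G would require ord(g) = |G| = 8, but the maximum element order in G is 4 < 8. So G is not cyclic and no single element generates it: the count is 0.

Answer: 0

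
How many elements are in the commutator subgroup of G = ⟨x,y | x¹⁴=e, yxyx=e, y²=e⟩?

G' = [G, G] is generated by all commutators. The generator-pair commutators are: [x, y] = x².
The subgroup they normally generate is {e, x², x⁴, x⁶, x⁸, x¹⁰, x¹²}, of order 7.
Check: |G/G'| = 28/7 = 4 is the order of the abelianisation.

Answer: 7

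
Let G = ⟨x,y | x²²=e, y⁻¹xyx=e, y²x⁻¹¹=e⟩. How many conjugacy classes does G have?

The conjugacy classes (representative and size) are:
  [e] (size 1), [x²¹] (size 2), [x²] (size 2), [x³] (size 2), [x¹⁸] (size 2), [x¹⁷] (size 2), [x⁶] (size 2), [x⁷] (size 2), [x⁸] (size 2), [x¹³] (size 2), [x¹²] (size 2), [x¹¹] (size 1), [x¹⁰y] (size 11), [x⁷y] (size 11).
Class equation: 1 + 2 + 2 + 2 + 2 + 2 + 2 + 2 + 2 + 2 + 2 + 1 + 11 + 11 = 44 = |G|. So G has 14 conjugacy classes.

Answer: 14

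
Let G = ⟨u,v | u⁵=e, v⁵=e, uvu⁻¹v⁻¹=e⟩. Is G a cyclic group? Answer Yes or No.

|G| = 25, but the maximum element order in G is 5 < 25. No single element generates all of G, so G is not cyclic.

Answer: No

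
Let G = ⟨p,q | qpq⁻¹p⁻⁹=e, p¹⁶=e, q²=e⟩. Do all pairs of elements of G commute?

p·q = pq but q·p = p⁹q, so p·q ≠ q·p and G is not abelian.

Answer: No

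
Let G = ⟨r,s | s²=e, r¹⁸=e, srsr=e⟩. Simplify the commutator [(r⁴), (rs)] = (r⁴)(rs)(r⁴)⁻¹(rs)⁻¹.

[(r⁴), (rs)] = (r⁴)·(rs)·(r⁴)⁻¹·(rs)⁻¹.
  (r⁴) · (rs) = r⁵s
  (r⁵s) · (r¹⁴) = r⁹s
  (r⁹s) · (rs) = r⁸

Answer: r⁸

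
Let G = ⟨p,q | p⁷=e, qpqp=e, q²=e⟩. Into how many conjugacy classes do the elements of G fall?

The conjugacy classes (representative and size) are:
  [e] (size 1), [p⁶] (size 2), [p⁵] (size 2), [p⁴] (size 2), [pq] (size 7).
Class equation: 1 + 2 + 2 + 2 + 7 = 14 = |G|. So G has 5 conjugacy classes.

Answer: 5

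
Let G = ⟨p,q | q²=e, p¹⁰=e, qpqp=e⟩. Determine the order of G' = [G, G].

G' = [G, G] is generated by all commutators. The generator-pair commutators are: [p, q] = p².
The subgroup they normally generate is {e, p², p⁴, p⁶, p⁸}, of order 5.
Check: |G/G'| = 20/5 = 4 is the order of the abelianisation.

Answer: 5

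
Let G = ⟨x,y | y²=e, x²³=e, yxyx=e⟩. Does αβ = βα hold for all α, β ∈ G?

x·y = xy but y·x = x²²y, so x·y ≠ y·x and G is not abelian.

Answer: No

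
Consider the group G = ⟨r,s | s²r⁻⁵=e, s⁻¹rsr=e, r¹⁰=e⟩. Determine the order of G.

Enumerate words in the generators, reducing via the relations: the distinct elements are
  {e, r, s, rs, r², r³, r⁴, r⁵, r⁶, r⁷, r⁸, r⁹, r²s, r³s, r⁴s, s⁻¹, rs⁻¹, r²s⁻¹, r³s⁻¹, r⁴s⁻¹}.
No further products give new elements, so |G| = 20.

Answer: 20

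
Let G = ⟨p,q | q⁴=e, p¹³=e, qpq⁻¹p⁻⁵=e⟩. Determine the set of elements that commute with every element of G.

An element z ∈ Z(G) iff z commutes with every generator.
For example e is central: e·p = p = p·e; e·q = q = q·e.
Whereas p ∉ Z(G) since p·q = pq ≠ p⁵q = q·p.
Checking each of the 52 elements this way gives Z(G) = {e}, of order 1.

Answer: {e}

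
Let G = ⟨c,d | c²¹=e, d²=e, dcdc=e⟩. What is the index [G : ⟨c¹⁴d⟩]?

First find ord(c¹⁴d) by computing successive powers:
  (c¹⁴d)¹ = c¹⁴d, (c¹⁴d)² = e.
So |⟨c¹⁴d⟩| = ord(c¹⁴d) = 2. With |G| = 42, by Lagrange [G : ⟨c¹⁴d⟩] = 42/2 = 21.

Answer: 21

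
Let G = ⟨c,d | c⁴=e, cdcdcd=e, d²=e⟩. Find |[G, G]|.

G' = [G, G] is generated by all commutators. The generator-pair commutators are: [c, d] = c²dc.
The subgroup they normally generate is {e, c², cd, dc³, c²dc, c³d, c²dc³, dc, cdc², dc²d, c²dc²d, c³dc²}, of order 12.
Check: |G/G'| = 24/12 = 2 is the order of the abelianisation.

Answer: 12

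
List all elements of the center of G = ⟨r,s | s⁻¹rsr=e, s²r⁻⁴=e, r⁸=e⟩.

An element z ∈ Z(G) iff z commutes with every generator.
For example r⁴ is central: (r⁴)·r = r⁵ = r·(r⁴); (r⁴)·s = s⁻¹ = s·(r⁴).
Whereas r ∉ Z(G) since r·s = rs ≠ r³s⁻¹ = s·r.
Checking each of the 16 elements this way gives Z(G) = {e, r⁴}, of order 2.

Answer: {e, r⁴}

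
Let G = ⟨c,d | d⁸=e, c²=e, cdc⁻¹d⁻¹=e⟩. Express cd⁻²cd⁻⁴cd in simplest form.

Multiply left to right, reducing at each step:
  c · d⁻² = cd⁶
  (cd⁶) · c = d⁶
  (d⁶) · d⁻⁴ = d²
  (d²) · c = cd²
  (cd²) · d = cd³

Answer: cd³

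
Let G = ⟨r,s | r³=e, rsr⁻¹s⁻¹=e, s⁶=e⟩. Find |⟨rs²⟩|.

|⟨rs²⟩| equals the order of rs². Compute successive powers until reaching e:
  (rs²)¹ = rs², (rs²)² = r²s⁴, (rs²)³ = e.
The smallest positive k with (rs²)ᵏ = e is 3, so |⟨rs²⟩| = 3.

Answer: 3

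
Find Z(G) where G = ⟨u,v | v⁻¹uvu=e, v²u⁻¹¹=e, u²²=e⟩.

An element z ∈ Z(G) iff z commutes with every generator.
For example u¹¹ is central: (u¹¹)·u = u¹² = u·(u¹¹); (u¹¹)·v = v⁻¹ = v·(u¹¹).
Whereas u ∉ Z(G) since u·v = uv ≠ u¹⁰v⁻¹ = v·u.
Checking each of the 44 elements this way gives Z(G) = {e, u¹¹}, of order 2.

Answer: {e, u¹¹}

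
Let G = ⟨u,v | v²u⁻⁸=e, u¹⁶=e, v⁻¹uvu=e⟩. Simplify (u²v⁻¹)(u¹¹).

Compute (u²v⁻¹) · (u¹¹) by multiplying left to right and reducing via the relations at each step:
  (u²v⁻¹) · u¹¹ = u⁷v⁻¹

Answer: u⁷v⁻¹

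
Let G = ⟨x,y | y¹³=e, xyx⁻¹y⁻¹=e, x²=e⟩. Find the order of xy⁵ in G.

Compute successive powers until reaching e:
  (xy⁵)¹ = xy⁵, (xy⁵)² = y¹⁰, (xy⁵)³ = xy², (xy⁵)⁴ = y⁷, (xy⁵)⁵ = xy¹², (xy⁵)⁶ = y⁴, (xy⁵)⁷ = xy⁹, (xy⁵)⁸ = y, (xy⁵)⁹ = xy⁶, (xy⁵)¹⁰ = y¹¹, (xy⁵)¹¹ = xy³, (xy⁵)¹² = y⁸, (xy⁵)¹³ = x, (xy⁵)¹⁴ = y⁵, (xy⁵)¹⁵ = xy¹⁰, (xy⁵)¹⁶ = y², (xy⁵)¹⁷ = xy⁷, (xy⁵)¹⁸ = y¹², (xy⁵)¹⁹ = xy⁴, (xy⁵)²⁰ = y⁹, (xy⁵)²¹ = xy, (xy⁵)²² = y⁶, (xy⁵)²³ = xy¹¹, (xy⁵)²⁴ = y³, (xy⁵)²⁵ = xy⁸, (xy⁵)²⁶ = e.
The smallest positive k with (xy⁵)ᵏ = e is 26.

Answer: 26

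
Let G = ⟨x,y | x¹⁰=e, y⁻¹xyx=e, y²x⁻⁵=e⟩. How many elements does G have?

Enumerate words in the generators, reducing via the relations: the distinct elements are
  {e, x, y, xy, x², x³, x⁴, x⁵, x⁶, x⁷, x⁸, x⁹, x²y, x³y, x⁴y, y⁻¹, xy⁻¹, x²y⁻¹, x³y⁻¹, x⁴y⁻¹}.
No further products give new elements, so |G| = 20.

Answer: 20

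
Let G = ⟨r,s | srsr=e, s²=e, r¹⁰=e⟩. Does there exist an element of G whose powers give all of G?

Every cyclic group is abelian. But r·s = rs while s·r = r⁹s, so r·s ≠ s·r and G is not abelian. Hence G is not cyclic.

Answer: No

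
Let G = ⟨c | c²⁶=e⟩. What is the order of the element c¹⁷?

Compute successive powers until reaching e:
  (c¹⁷)¹ = c¹⁷, (c¹⁷)² = c⁸, (c¹⁷)³ = c²⁵, (c¹⁷)⁴ = c¹⁶, (c¹⁷)⁵ = c⁷, (c¹⁷)⁶ = c²⁴, (c¹⁷)⁷ = c¹⁵, (c¹⁷)⁸ = c⁶, (c¹⁷)⁹ = c²³, (c¹⁷)¹⁰ = c¹⁴, (c¹⁷)¹¹ = c⁵, (c¹⁷)¹² = c²², (c¹⁷)¹³ = c¹³, (c¹⁷)¹⁴ = c⁴, (c¹⁷)¹⁵ = c²¹, (c¹⁷)¹⁶ = c¹², (c¹⁷)¹⁷ = c³, (c¹⁷)¹⁸ = c²⁰, (c¹⁷)¹⁹ = c¹¹, (c¹⁷)²⁰ = c², (c¹⁷)²¹ = c¹⁹, (c¹⁷)²² = c¹⁰, (c¹⁷)²³ = c, (c¹⁷)²⁴ = c¹⁸, (c¹⁷)²⁵ = c⁹, (c¹⁷)²⁶ = e.
The smallest positive k with (c¹⁷)ᵏ = e is 26.

Answer: 26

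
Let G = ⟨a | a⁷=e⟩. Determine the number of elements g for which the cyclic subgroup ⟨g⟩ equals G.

G is cyclic of order 7. An element generates G iff its order is 7, and a cyclic group of order 7 has exactly φ(7) = 6 such elements.

Answer: 6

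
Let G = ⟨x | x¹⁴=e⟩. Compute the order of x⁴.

Compute successive powers until reaching e:
  (x⁴)¹ = x⁴, (x⁴)² = x⁸, (x⁴)³ = x¹², (x⁴)⁴ = x², (x⁴)⁵ = x⁶, (x⁴)⁶ = x¹⁰, (x⁴)⁷ = e.
The smallest positive k with (x⁴)ᵏ = e is 7.

Answer: 7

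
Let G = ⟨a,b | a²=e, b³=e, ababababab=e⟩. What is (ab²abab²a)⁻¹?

The order of (ab²abab²a) is 5 (smallest k with (ab²abab²a)ᵏ = e), so (ab²abab²a)⁻¹ = (ab²abab²a)⁴ = abab²aba.
Check: (ab²abab²a) · (abab²aba) → (ab²abab²a) · a = ab²abab²;   (ab²abab²) · b = ab²aba;   (ab²aba) · a = ab²ab;   (ab²ab) · b² = ab²a;   (ab²a) · a = ab²;   (ab²) · b = a;   a · a = e, giving e as required.

Answer: abab²aba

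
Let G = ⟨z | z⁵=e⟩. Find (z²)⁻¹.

The order of (z²) is 5 (smallest k with (z²)ᵏ = e), so (z²)⁻¹ = (z²)⁴ = z³.
Check: (z²) · (z³) → (z²) · z³ = e, giving e as required.

Answer: z³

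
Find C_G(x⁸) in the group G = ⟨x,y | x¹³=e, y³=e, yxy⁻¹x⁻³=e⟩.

⟨x⁸⟩ ⊆ C_G(x⁸) since powers of x⁸ commute with x⁸; so |C_G(x⁸)| ≥ |⟨x⁸⟩| = 13.
By orbit–stabilizer, |C_G(x⁸)| = |G| / |conj. class of x⁸| = 39 / 3 = 13.
The 13 elements commuting with x⁸ are {e, x, x², x³, x⁴, x⁵, x⁶, x⁷, x⁸, x⁹, x¹⁰, x¹¹, x¹²}.

Answer: {e, x, x², x³, x⁴, x⁵, x⁶, x⁷, x⁸, x⁹, x¹⁰, x¹¹, x¹²}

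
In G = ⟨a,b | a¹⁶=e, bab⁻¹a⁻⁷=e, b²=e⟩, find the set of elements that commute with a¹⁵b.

⟨a¹⁵b⟩ ⊆ C_G(a¹⁵b) since powers of a¹⁵b commute with a¹⁵b; so |C_G(a¹⁵b)| ≥ |⟨a¹⁵b⟩| = 4.
By orbit–stabilizer, |C_G(a¹⁵b)| = |G| / |conj. class of a¹⁵b| = 32 / 8 = 4.
The 4 elements commuting with a¹⁵b are {e, a⁸, a⁷b, a¹⁵b}.

Answer: {e, a⁸, a⁷b, a¹⁵b}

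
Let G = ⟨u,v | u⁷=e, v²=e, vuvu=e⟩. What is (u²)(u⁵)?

Compute (u²) · (u⁵) by multiplying left to right and reducing via the relations at each step:
  (u²) · u⁵ = e

Answer: e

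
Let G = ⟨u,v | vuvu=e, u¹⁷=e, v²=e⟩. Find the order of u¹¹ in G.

Compute successive powers until reaching e:
  (u¹¹)¹ = u¹¹, (u¹¹)² = u⁵, (u¹¹)³ = u¹⁶, (u¹¹)⁴ = u¹⁰, (u¹¹)⁵ = u⁴, (u¹¹)⁶ = u¹⁵, (u¹¹)⁷ = u⁹, (u¹¹)⁸ = u³, (u¹¹)⁹ = u¹⁴, (u¹¹)¹⁰ = u⁸, (u¹¹)¹¹ = u², (u¹¹)¹² = u¹³, (u¹¹)¹³ = u⁷, (u¹¹)¹⁴ = u, (u¹¹)¹⁵ = u¹², (u¹¹)¹⁶ = u⁶, (u¹¹)¹⁷ = e.
The smallest positive k with (u¹¹)ᵏ = e is 17.

Answer: 17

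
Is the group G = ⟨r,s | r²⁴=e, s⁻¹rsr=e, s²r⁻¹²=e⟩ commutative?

r·s = rs but s·r = r¹¹s⁻¹, so r·s ≠ s·r and G is not abelian.

Answer: No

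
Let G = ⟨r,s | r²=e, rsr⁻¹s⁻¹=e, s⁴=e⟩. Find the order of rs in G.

Compute successive powers until reaching e:
  (rs)¹ = rs, (rs)² = s², (rs)³ = rs³, (rs)⁴ = e.
The smallest positive k with (rs)ᵏ = e is 4.

Answer: 4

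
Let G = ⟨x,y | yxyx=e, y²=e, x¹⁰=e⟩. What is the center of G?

An element z ∈ Z(G) iff z commutes with every generator.
For example x⁵ is central: (x⁵)·x = x⁶ = x·(x⁵); (x⁵)·y = x⁵y = y·(x⁵).
Whereas x ∉ Z(G) since x·y = xy ≠ x⁹y = y·x.
Checking each of the 20 elements this way gives Z(G) = {e, x⁵}, of order 2.

Answer: {e, x⁵}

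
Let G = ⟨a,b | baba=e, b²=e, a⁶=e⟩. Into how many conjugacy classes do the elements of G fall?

The conjugacy classes (representative and size) are:
  [e] (size 1), [a⁵] (size 2), [a⁴] (size 2), [a³] (size 1), [b] (size 3), [a³b] (size 3).
Class equation: 1 + 2 + 2 + 1 + 3 + 3 = 12 = |G|. So G has 6 conjugacy classes.

Answer: 6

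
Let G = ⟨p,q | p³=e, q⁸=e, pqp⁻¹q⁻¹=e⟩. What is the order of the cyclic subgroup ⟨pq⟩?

|⟨pq⟩| equals the order of pq. Compute successive powers until reaching e:
  (pq)¹ = pq, (pq)² = p²q², (pq)³ = q³, (pq)⁴ = pq⁴, (pq)⁵ = p²q⁵, (pq)⁶ = q⁶, (pq)⁷ = pq⁷, (pq)⁸ = p², (pq)⁹ = q, (pq)¹⁰ = pq², (pq)¹¹ = p²q³, (pq)¹² = q⁴, (pq)¹³ = pq⁵, (pq)¹⁴ = p²q⁶, (pq)¹⁵ = q⁷, (pq)¹⁶ = p, (pq)¹⁷ = p²q, (pq)¹⁸ = q², (pq)¹⁹ = pq³, (pq)²⁰ = p²q⁴, (pq)²¹ = q⁵, (pq)²² = pq⁶, (pq)²³ = p²q⁷, (pq)²⁴ = e.
The smallest positive k with (pq)ᵏ = e is 24, so |⟨pq⟩| = 24.

Answer: 24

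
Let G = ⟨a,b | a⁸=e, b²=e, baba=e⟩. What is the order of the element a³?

Compute successive powers until reaching e:
  (a³)¹ = a³, (a³)² = a⁶, (a³)³ = a, (a³)⁴ = a⁴, (a³)⁵ = a⁷, (a³)⁶ = a², (a³)⁷ = a⁵, (a³)⁸ = e.
The smallest positive k with (a³)ᵏ = e is 8.

Answer: 8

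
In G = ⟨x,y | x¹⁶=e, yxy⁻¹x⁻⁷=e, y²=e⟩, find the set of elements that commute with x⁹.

⟨x⁹⟩ ⊆ C_G(x⁹) since powers of x⁹ commute with x⁹; so |C_G(x⁹)| ≥ |⟨x⁹⟩| = 16.
By orbit–stabilizer, |C_G(x⁹)| = |G| / |conj. class of x⁹| = 32 / 2 = 16.
The 16 elements commuting with x⁹ are {e, x, x², x³, x⁴, x⁵, x⁶, x⁷, x⁸, x⁹, x¹⁰, x¹¹, x¹², x¹³, x¹⁴, x¹⁵}.

Answer: {e, x, x², x³, x⁴, x⁵, x⁶, x⁷, x⁸, x⁹, x¹⁰, x¹¹, x¹², x¹³, x¹⁴, x¹⁵}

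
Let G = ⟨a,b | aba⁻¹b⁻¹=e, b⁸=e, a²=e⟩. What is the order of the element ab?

Compute successive powers until reaching e:
  (ab)¹ = ab, (ab)² = b², (ab)³ = ab³, (ab)⁴ = b⁴, (ab)⁵ = ab⁵, (ab)⁶ = b⁶, (ab)⁷ = ab⁷, (ab)⁸ = e.
The smallest positive k with (ab)ᵏ = e is 8.

Answer: 8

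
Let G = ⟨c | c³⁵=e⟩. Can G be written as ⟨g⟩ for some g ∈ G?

|G| = 35. The element c has order 35 (its powers give 35 distinct elements), so ⟨c⟩ = G and G is cyclic.

Answer: Yes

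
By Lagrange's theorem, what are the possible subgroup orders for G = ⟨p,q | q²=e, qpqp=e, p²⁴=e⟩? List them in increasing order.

|G| = 48 = 2⁴ · 3. By Lagrange's theorem the order of any subgroup divides 48; the divisors of 48 are 1, 2, 3, 4, 6, 8, 12, 16, 24, 48.

Answer: 1, 2, 3, 4, 6, 8, 12, 16, 24, 48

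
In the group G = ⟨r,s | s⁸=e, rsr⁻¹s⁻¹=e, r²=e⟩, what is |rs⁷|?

Compute successive powers until reaching e:
  (rs⁷)¹ = rs⁷, (rs⁷)² = s⁶, (rs⁷)³ = rs⁵, (rs⁷)⁴ = s⁴, (rs⁷)⁵ = rs³, (rs⁷)⁶ = s², (rs⁷)⁷ = rs, (rs⁷)⁸ = e.
The smallest positive k with (rs⁷)ᵏ = e is 8.

Answer: 8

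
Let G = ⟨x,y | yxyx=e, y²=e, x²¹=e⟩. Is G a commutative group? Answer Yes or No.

x·y = xy but y·x = x²⁰y, so x·y ≠ y·x and G is not abelian.

Answer: No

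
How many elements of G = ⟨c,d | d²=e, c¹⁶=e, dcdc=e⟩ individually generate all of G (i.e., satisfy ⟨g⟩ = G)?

⟨g⟩ = G would require ord(g) = |G| = 32, but the maximum element order in G is 16 < 32. So G is not cyclic and no single element generates it: the count is 0.

Answer: 0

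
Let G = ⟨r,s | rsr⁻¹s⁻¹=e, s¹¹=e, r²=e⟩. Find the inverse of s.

The order of s is 11 (smallest k with sᵏ = e), so s⁻¹ = s¹⁰ = s¹⁰.
Check: s · (s¹⁰) → s · s¹⁰ = e, giving e as required.

Answer: s¹⁰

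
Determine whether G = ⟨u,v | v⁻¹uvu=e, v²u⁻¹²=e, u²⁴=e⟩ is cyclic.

Every cyclic group is abelian. But u·v = uv while v·u = u¹¹v⁻¹, so u·v ≠ v·u and G is not abelian. Hence G is not cyclic.

Answer: No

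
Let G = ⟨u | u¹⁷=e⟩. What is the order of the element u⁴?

Compute successive powers until reaching e:
  (u⁴)¹ = u⁴, (u⁴)² = u⁸, (u⁴)³ = u¹², (u⁴)⁴ = u¹⁶, (u⁴)⁵ = u³, (u⁴)⁶ = u⁷, (u⁴)⁷ = u¹¹, (u⁴)⁸ = u¹⁵, (u⁴)⁹ = u², (u⁴)¹⁰ = u⁶, (u⁴)¹¹ = u¹⁰, (u⁴)¹² = u¹⁴, (u⁴)¹³ = u, (u⁴)¹⁴ = u⁵, (u⁴)¹⁵ = u⁹, (u⁴)¹⁶ = u¹³, (u⁴)¹⁷ = e.
The smallest positive k with (u⁴)ᵏ = e is 17.

Answer: 17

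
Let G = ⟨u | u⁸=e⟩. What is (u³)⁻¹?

The order of (u³) is 8 (smallest k with (u³)ᵏ = e), so (u³)⁻¹ = (u³)⁷ = u⁵.
Check: (u³) · (u⁵) → (u³) · u⁵ = e, giving e as required.

Answer: u⁵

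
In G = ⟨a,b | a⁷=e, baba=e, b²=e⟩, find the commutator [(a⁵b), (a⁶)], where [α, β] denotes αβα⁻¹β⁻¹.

[(a⁵b), (a⁶)] = (a⁵b)·(a⁶)·(a⁵b)⁻¹·(a⁶)⁻¹.
  (a⁵b) · (a⁶) = a⁶b
  (a⁶b) · (a⁵b) = a
  a · a = a²

Answer: a²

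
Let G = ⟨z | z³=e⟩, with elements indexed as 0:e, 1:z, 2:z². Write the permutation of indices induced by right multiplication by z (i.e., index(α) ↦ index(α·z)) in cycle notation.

(0 1 2)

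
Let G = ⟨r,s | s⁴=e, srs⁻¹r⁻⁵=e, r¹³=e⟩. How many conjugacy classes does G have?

The conjugacy classes (representative and size) are:
  [e] (size 1), [r] (size 4), [r²] (size 4), [r⁹] (size 4), [r¹²s] (size 13), [r⁴s²] (size 13), [r¹²s³] (size 13).
Class equation: 1 + 4 + 4 + 4 + 13 + 13 + 13 = 52 = |G|. So G has 7 conjugacy classes.

Answer: 7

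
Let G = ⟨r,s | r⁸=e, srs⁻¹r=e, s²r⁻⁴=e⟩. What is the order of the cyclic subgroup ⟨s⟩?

|⟨s⟩| equals the order of s. Compute successive powers until reaching e:
  s¹ = s, s² = r⁴, s³ = s⁻¹, s⁴ = e.
The smallest positive k with sᵏ = e is 4, so |⟨s⟩| = 4.

Answer: 4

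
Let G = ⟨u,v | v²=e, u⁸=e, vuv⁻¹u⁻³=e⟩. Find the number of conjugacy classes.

The conjugacy classes (representative and size) are:
  [e] (size 1), [u³] (size 2), [u²] (size 2), [u⁴] (size 1), [u⁵] (size 2), [u⁴v] (size 4), [uv] (size 4).
Class equation: 1 + 2 + 2 + 1 + 2 + 4 + 4 = 16 = |G|. So G has 7 conjugacy classes.

Answer: 7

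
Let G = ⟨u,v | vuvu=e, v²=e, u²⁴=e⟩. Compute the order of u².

Compute successive powers until reaching e:
  (u²)¹ = u², (u²)² = u⁴, (u²)³ = u⁶, (u²)⁴ = u⁸, (u²)⁵ = u¹⁰, (u²)⁶ = u¹², (u²)⁷ = u¹⁴, (u²)⁸ = u¹⁶, (u²)⁹ = u¹⁸, (u²)¹⁰ = u²⁰, (u²)¹¹ = u²², (u²)¹² = e.
The smallest positive k with (u²)ᵏ = e is 12.

Answer: 12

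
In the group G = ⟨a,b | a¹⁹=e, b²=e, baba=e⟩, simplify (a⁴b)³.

Compute successive powers of (a⁴b), reducing at each step:
  (a⁴b)²: (a⁴b) · a⁴ = b;   b · b = e
  (a⁴b)³: e · a⁴ = a⁴;   (a⁴) · b = a⁴b

Answer: a⁴b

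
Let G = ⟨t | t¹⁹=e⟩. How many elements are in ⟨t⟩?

|⟨t⟩| equals the order of t. Compute successive powers until reaching e:
  t¹ = t, t² = t², t³ = t³, t⁴ = t⁴, t⁵ = t⁵, t⁶ = t⁶, t⁷ = t⁷, t⁸ = t⁸, t⁹ = t⁹, t¹⁰ = t¹⁰, t¹¹ = t¹¹, t¹² = t¹², t¹³ = t¹³, t¹⁴ = t¹⁴, t¹⁵ = t¹⁵, t¹⁶ = t¹⁶, t¹⁷ = t¹⁷, t¹⁸ = t¹⁸, t¹⁹ = e.
The smallest positive k with tᵏ = e is 19, so |⟨t⟩| = 19.

Answer: 19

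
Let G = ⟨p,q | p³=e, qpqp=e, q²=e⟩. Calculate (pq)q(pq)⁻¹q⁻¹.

[(pq), q] = (pq)·q·(pq)⁻¹·q⁻¹.
  (pq) · q = p
  p · (pq) = p²q
  (p²q) · q = p²

Answer: p²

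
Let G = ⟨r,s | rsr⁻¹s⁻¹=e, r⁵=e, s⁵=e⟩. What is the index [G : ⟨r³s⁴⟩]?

First find ord(r³s⁴) by computing successive powers:
  (r³s⁴)¹ = r³s⁴, (r³s⁴)² = rs³, (r³s⁴)³ = r⁴s², (r³s⁴)⁴ = r²s, (r³s⁴)⁵ = e.
So |⟨r³s⁴⟩| = ord(r³s⁴) = 5. With |G| = 25, by Lagrange [G : ⟨r³s⁴⟩] = 25/5 = 5.

Answer: 5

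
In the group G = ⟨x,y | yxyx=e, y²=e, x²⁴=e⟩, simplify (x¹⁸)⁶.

Compute successive powers of (x¹⁸), reducing at each step:
  (x¹⁸)²: (x¹⁸) · x¹⁸ = x¹²
  (x¹⁸)³: (x¹²) · x¹⁸ = x⁶
  (x¹⁸)⁴: (x⁶) · x¹⁸ = e
  (x¹⁸)⁵: e · x¹⁸ = x¹⁸
  (x¹⁸)⁶: (x¹⁸) · x¹⁸ = x¹²

Answer: x¹²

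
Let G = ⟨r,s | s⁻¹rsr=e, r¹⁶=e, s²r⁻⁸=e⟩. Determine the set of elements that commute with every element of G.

An element z ∈ Z(G) iff z commutes with every generator.
For example r⁸ is central: (r⁸)·r = r⁹ = r·(r⁸); (r⁸)·s = s⁻¹ = s·(r⁸).
Whereas r ∉ Z(G) since r·s = rs ≠ r⁷s⁻¹ = s·r.
Checking each of the 32 elements this way gives Z(G) = {e, r⁸}, of order 2.

Answer: {e, r⁸}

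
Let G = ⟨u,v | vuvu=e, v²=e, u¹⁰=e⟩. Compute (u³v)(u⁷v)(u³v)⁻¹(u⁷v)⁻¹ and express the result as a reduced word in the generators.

[(u³v), (u⁷v)] = (u³v)·(u⁷v)·(u³v)⁻¹·(u⁷v)⁻¹.
  (u³v) · (u⁷v) = u⁶
  (u⁶) · (u³v) = u⁹v
  (u⁹v) · (u⁷v) = u²

Answer: u²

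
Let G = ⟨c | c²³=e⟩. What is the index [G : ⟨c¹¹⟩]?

First find ord(c¹¹) by computing successive powers:
  (c¹¹)¹ = c¹¹, (c¹¹)² = c²², (c¹¹)³ = c¹⁰, (c¹¹)⁴ = c²¹, (c¹¹)⁵ = c⁹, (c¹¹)⁶ = c²⁰, (c¹¹)⁷ = c⁸, (c¹¹)⁸ = c¹⁹, (c¹¹)⁹ = c⁷, (c¹¹)¹⁰ = c¹⁸, (c¹¹)¹¹ = c⁶, (c¹¹)¹² = c¹⁷, (c¹¹)¹³ = c⁵, (c¹¹)¹⁴ = c¹⁶, (c¹¹)¹⁵ = c⁴, (c¹¹)¹⁶ = c¹⁵, (c¹¹)¹⁷ = c³, (c¹¹)¹⁸ = c¹⁴, (c¹¹)¹⁹ = c², (c¹¹)²⁰ = c¹³, (c¹¹)²¹ = c, (c¹¹)²² = c¹², (c¹¹)²³ = e.
So |⟨c¹¹⟩| = ord(c¹¹) = 23. With |G| = 23, by Lagrange [G : ⟨c¹¹⟩] = 23/23 = 1.

Answer: 1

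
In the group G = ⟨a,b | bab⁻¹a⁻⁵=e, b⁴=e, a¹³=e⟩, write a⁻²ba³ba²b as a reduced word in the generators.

Multiply left to right, reducing at each step:
  (a¹¹) · b = a¹¹b
  (a¹¹b) · a³ = b
  b · b = b²
  (b²) · a² = a¹¹b²
  (a¹¹b²) · b = a¹¹b³

Answer: a¹¹b³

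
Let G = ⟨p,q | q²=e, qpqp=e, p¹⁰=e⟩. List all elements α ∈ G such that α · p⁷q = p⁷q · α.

⟨p⁷q⟩ ⊆ C_G(p⁷q) since powers of p⁷q commute with p⁷q; so |C_G(p⁷q)| ≥ |⟨p⁷q⟩| = 2.
By orbit–stabilizer, |C_G(p⁷q)| = |G| / |conj. class of p⁷q| = 20 / 5 = 4.
The 4 elements commuting with p⁷q are {e, p⁵, p²q, p⁷q}.

Answer: {e, p⁵, p²q, p⁷q}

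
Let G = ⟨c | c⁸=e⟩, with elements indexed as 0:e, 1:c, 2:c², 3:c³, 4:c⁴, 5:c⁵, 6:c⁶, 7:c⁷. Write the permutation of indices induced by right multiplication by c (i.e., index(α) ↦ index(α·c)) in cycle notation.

(0 1 2 3 4 5 6 7)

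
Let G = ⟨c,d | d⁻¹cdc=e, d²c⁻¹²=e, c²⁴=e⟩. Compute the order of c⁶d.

Compute successive powers until reaching e:
  (c⁶d)¹ = c⁶d, (c⁶d)² = c¹², (c⁶d)³ = c⁶d⁻¹, (c⁶d)⁴ = e.
The smallest positive k with (c⁶d)ᵏ = e is 4.

Answer: 4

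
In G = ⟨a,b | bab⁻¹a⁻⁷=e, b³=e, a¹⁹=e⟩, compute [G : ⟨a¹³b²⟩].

First find ord(a¹³b²) by computing successive powers:
  (a¹³b²)¹ = a¹³b², (a¹³b²)² = a⁴b, (a¹³b²)³ = e.
So |⟨a¹³b²⟩| = ord(a¹³b²) = 3. With |G| = 57, by Lagrange [G : ⟨a¹³b²⟩] = 57/3 = 19.

Answer: 19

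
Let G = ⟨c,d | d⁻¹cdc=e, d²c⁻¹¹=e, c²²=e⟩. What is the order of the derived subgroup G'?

G' = [G, G] is generated by all commutators. The generator-pair commutators are: [c, d] = c².
The subgroup they normally generate is {e, c², c⁴, c⁶, c⁸, c¹⁰, c¹², c¹⁴, c¹⁶, c¹⁸, c²⁰}, of order 11.
Check: |G/G'| = 44/11 = 4 is the order of the abelianisation.

Answer: 11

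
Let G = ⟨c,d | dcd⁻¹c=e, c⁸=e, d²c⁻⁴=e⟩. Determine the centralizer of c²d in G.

⟨c²d⟩ ⊆ C_G(c²d) since powers of c²d commute with c²d; so |C_G(c²d)| ≥ |⟨c²d⟩| = 4.
By orbit–stabilizer, |C_G(c²d)| = |G| / |conj. class of c²d| = 16 / 4 = 4.
The 4 elements commuting with c²d are {e, c⁴, c²d, c²d⁻¹}.

Answer: {e, c⁴, c²d, c²d⁻¹}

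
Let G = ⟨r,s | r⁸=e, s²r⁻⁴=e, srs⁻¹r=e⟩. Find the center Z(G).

An element z ∈ Z(G) iff z commutes with every generator.
For example r⁴ is central: (r⁴)·r = r⁵ = r·(r⁴); (r⁴)·s = s⁻¹ = s·(r⁴).
Whereas r ∉ Z(G) since r·s = rs ≠ r³s⁻¹ = s·r.
Checking each of the 16 elements this way gives Z(G) = {e, r⁴}, of order 2.

Answer: {e, r⁴}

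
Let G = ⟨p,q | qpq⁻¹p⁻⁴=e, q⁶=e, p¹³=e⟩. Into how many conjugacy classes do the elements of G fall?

The conjugacy classes (representative and size) are:
  [e] (size 1), [p⁴] (size 6), [p¹¹] (size 6), [p⁷q] (size 13), [p⁸q²] (size 13), [p¹²q³] (size 13), [p⁵q⁴] (size 13), [p¹¹q⁵] (size 13).
Class equation: 1 + 6 + 6 + 13 + 13 + 13 + 13 + 13 = 78 = |G|. So G has 8 conjugacy classes.

Answer: 8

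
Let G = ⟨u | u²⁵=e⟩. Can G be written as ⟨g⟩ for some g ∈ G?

|G| = 25. The element u has order 25 (its powers give 25 distinct elements), so ⟨u⟩ = G and G is cyclic.

Answer: Yes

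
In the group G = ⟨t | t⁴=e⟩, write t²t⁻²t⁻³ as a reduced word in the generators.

Multiply left to right, reducing at each step:
  (t²) · t⁻² = e
  e · t⁻³ = t

Answer: t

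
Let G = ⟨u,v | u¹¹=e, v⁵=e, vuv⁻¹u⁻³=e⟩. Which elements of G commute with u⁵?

⟨u⁵⟩ ⊆ C_G(u⁵) since powers of u⁵ commute with u⁵; so |C_G(u⁵)| ≥ |⟨u⁵⟩| = 11.
By orbit–stabilizer, |C_G(u⁵)| = |G| / |conj. class of u⁵| = 55 / 5 = 11.
The 11 elements commuting with u⁵ are {e, u, u², u³, u⁴, u⁵, u⁶, u⁷, u⁸, u⁹, u¹⁰}.

Answer: {e, u, u², u³, u⁴, u⁵, u⁶, u⁷, u⁸, u⁹, u¹⁰}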